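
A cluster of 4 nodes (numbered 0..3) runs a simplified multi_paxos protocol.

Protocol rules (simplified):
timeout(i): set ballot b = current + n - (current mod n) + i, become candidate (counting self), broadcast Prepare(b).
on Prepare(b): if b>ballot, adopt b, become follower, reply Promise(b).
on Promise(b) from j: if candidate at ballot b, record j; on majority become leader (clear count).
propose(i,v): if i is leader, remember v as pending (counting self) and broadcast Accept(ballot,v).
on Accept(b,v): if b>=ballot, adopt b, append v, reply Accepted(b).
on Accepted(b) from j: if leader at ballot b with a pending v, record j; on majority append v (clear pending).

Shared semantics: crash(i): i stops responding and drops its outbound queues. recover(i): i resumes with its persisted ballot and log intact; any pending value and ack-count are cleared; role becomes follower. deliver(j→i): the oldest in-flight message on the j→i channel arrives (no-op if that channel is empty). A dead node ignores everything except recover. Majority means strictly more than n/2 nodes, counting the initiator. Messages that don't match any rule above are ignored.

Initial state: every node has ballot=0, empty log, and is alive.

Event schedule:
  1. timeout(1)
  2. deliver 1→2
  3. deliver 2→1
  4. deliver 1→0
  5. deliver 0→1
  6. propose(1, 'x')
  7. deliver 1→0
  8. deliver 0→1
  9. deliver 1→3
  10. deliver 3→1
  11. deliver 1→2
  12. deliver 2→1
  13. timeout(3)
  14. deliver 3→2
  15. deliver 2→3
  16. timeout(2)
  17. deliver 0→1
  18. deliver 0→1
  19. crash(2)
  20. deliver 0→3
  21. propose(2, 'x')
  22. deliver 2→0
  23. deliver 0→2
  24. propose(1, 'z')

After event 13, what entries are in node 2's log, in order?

step 1 timeout(1): 1={cand,b=5,log=-}
step 2 deliver 1→2: 2={foll,b=5,log=-}
step 3 deliver 2→1: —
step 4 deliver 1→0: 0={foll,b=5,log=-}
step 5 deliver 0→1: 1={lead,b=5,log=-}
step 6 propose(1,'x'): —
step 7 deliver 1→0: 0={foll,b=5,log=x}
step 8 deliver 0→1: —
step 9 deliver 1→3: 3={foll,b=5,log=-}
step 10 deliver 3→1: —
step 11 deliver 1→2: 2={foll,b=5,log=x}
step 12 deliver 2→1: 1={lead,b=5,log=x}
step 13 timeout(3): 3={cand,b=11,log=-}

x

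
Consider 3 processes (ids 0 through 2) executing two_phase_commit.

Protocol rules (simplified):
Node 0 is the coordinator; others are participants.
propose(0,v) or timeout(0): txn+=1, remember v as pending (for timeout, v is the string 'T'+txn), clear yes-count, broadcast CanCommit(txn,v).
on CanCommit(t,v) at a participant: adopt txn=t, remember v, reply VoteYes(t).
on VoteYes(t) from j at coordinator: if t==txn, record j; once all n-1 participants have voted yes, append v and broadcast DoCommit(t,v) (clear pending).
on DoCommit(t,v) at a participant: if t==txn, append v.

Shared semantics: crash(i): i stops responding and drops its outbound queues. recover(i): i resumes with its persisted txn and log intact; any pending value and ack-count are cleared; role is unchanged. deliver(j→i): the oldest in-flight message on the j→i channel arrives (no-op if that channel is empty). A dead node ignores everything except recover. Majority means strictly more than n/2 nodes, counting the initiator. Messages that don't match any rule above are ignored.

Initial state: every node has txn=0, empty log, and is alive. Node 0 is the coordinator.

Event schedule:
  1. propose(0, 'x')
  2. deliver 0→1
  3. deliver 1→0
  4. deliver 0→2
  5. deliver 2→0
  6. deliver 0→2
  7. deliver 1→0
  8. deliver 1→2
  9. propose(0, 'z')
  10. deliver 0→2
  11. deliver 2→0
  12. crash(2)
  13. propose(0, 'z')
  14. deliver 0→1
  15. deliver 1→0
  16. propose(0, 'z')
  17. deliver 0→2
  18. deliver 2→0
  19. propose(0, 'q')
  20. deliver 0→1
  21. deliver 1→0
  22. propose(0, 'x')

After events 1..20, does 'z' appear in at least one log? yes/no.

e1 propose(0,'x'): 0[coor,t=1,-]
e2 deliver 0→1: 1[part,t=1,-]
e3 deliver 1→0: ·
e4 deliver 0→2: 2[part,t=1,-]
e5 deliver 2→0: 0[coor,t=1,x]
e6 deliver 0→2: 2[part,t=1,x]
e7 deliver 1→0: ·
e8 deliver 1→2: ·
e9 propose(0,'z'): 0[coor,t=2,x]
e10 deliver 0→2: 2[part,t=2,x]
e11 deliver 2→0: ·
e12 crash(2): 2[✗part,t=2,x]
e13 propose(0,'z'): 0[coor,t=3,x]
e14 deliver 0→1: 1[part,t=1,x]
e15 deliver 1→0: ·
e16 propose(0,'z'): 0[coor,t=4,x]
e17 deliver 0→2: ·
e18 deliver 2→0: ·
e19 propose(0,'q'): 0[coor,t=5,x]
e20 deliver 0→1: 1[part,t=2,x]

no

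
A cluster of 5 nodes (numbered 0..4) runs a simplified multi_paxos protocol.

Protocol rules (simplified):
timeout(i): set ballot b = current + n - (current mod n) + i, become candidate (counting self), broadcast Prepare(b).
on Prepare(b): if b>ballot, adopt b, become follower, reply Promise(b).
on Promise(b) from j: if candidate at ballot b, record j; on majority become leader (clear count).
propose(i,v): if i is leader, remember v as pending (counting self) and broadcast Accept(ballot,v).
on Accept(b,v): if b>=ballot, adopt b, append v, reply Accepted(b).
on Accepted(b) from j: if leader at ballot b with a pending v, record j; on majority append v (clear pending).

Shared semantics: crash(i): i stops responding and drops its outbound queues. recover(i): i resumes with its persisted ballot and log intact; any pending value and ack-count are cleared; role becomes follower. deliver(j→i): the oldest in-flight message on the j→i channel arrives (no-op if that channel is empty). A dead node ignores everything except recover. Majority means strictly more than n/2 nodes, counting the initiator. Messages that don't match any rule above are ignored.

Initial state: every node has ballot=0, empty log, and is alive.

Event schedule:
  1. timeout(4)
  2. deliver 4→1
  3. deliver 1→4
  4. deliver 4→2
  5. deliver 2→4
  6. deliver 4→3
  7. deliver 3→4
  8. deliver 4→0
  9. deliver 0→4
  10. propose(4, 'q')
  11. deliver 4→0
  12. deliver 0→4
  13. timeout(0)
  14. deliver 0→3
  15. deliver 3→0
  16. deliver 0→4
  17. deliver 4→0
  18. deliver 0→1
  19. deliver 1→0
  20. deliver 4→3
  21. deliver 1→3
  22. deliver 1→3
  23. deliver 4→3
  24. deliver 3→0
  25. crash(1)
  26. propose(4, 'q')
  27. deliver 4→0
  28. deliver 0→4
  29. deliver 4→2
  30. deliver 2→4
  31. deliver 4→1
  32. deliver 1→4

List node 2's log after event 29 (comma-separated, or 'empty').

q

1. timeout(4):  <4:cand b9 ->
2. deliver 4→1:  <1:foll b9 ->
3. deliver 1→4:  nop
4. deliver 4→2:  <2:foll b9 ->
5. deliver 2→4:  <4:lead b9 ->
6. deliver 4→3:  <3:foll b9 ->
7. deliver 3→4:  nop
8. deliver 4→0:  <0:foll b9 ->
9. deliver 0→4:  nop
10. propose(4,'q'):  nop
11. deliver 4→0:  <0:foll b9 q>
12. deliver 0→4:  nop
13. timeout(0):  <0:cand b10 q>
14. deliver 0→3:  <3:foll b10 ->
15. deliver 3→0:  nop
16. deliver 0→4:  <4:foll b10 ->
17. deliver 4→0:  <0:lead b10 q>
18. deliver 0→1:  <1:foll b10 ->
19. deliver 1→0:  nop
20. deliver 4→3:  nop
21. deliver 1→3:  nop
22. deliver 1→3:  nop
23. deliver 4→3:  nop
24. deliver 3→0:  nop
25. crash(1):  <1:✗foll b10 ->
26. propose(4,'q'):  nop
27. deliver 4→0:  nop
28. deliver 0→4:  nop
29. deliver 4→2:  <2:foll b9 q>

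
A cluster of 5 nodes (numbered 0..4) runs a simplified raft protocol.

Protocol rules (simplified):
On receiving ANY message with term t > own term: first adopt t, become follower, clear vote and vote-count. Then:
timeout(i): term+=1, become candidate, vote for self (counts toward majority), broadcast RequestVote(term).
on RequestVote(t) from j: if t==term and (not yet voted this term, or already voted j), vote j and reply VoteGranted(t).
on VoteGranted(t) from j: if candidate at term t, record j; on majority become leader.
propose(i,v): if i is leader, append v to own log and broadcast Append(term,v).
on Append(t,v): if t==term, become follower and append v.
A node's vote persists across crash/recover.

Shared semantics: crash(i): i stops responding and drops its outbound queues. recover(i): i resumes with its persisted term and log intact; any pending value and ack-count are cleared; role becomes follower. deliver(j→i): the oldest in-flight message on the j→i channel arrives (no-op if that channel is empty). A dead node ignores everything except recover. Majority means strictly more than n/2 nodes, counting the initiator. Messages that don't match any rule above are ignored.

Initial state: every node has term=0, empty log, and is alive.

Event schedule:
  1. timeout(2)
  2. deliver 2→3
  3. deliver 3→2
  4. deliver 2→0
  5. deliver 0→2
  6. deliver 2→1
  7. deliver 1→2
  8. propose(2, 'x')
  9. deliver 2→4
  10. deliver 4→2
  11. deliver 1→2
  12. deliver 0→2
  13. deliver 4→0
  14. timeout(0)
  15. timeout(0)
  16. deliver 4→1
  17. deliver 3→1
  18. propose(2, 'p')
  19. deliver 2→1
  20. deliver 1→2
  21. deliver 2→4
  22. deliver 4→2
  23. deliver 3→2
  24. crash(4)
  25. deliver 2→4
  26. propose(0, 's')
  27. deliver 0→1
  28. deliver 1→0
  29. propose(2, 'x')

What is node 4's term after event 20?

1

after 1 — timeout(2): n2:cand/t1/[-]
after 2 — deliver 2→3: n3:foll/t1/[-]
after 3 — deliver 3→2: ·
after 4 — deliver 2→0: n0:foll/t1/[-]
after 5 — deliver 0→2: n2:lead/t1/[-]
after 6 — deliver 2→1: n1:foll/t1/[-]
after 7 — deliver 1→2: ·
after 8 — propose(2,'x'): n2:lead/t1/[x]
after 9 — deliver 2→4: n4:foll/t1/[-]
after 10 — deliver 4→2: ·
after 11 — deliver 1→2: ·
after 12 — deliver 0→2: ·
after 13 — deliver 4→0: ·
after 14 — timeout(0): n0:cand/t2/[-]
after 15 — timeout(0): n0:cand/t3/[-]
after 16 — deliver 4→1: ·
after 17 — deliver 3→1: ·
after 18 — propose(2,'p'): n2:lead/t1/[x,p]
after 19 — deliver 2→1: n1:foll/t1/[x]
after 20 — deliver 1→2: ·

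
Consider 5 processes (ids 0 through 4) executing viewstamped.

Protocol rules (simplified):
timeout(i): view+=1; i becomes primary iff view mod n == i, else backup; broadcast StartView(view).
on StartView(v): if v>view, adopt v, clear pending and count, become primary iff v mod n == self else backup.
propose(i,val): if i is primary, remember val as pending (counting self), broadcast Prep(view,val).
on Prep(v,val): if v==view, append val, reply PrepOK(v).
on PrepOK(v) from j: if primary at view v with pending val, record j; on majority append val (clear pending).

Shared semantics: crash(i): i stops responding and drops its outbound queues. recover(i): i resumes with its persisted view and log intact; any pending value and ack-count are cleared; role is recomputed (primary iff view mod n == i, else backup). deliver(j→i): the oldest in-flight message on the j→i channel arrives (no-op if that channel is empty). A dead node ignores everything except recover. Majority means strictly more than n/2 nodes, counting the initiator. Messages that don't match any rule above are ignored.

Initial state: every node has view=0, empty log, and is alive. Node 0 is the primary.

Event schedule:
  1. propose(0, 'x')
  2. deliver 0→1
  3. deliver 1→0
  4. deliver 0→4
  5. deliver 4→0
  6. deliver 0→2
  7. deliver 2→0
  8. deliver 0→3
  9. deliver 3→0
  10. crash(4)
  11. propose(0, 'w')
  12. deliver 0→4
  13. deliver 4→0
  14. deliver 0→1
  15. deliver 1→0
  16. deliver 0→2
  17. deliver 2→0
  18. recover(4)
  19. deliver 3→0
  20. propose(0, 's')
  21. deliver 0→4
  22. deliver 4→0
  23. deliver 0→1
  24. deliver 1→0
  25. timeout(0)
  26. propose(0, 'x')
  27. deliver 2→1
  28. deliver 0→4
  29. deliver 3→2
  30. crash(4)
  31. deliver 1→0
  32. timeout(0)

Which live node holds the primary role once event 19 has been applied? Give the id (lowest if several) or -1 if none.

0

1. propose(0,'x'):  nop
2. deliver 0→1:  <1:back v0 x>
3. deliver 1→0:  nop
4. deliver 0→4:  <4:back v0 x>
5. deliver 4→0:  <0:prim v0 x>
6. deliver 0→2:  <2:back v0 x>
7. deliver 2→0:  nop
8. deliver 0→3:  <3:back v0 x>
9. deliver 3→0:  nop
10. crash(4):  <4:✗back v0 x>
11. propose(0,'w'):  nop
12. deliver 0→4:  nop
13. deliver 4→0:  nop
14. deliver 0→1:  <1:back v0 x,w>
15. deliver 1→0:  nop
16. deliver 0→2:  <2:back v0 x,w>
17. deliver 2→0:  <0:prim v0 x,w>
18. recover(4):  <4:back v0 x>
19. deliver 3→0:  nop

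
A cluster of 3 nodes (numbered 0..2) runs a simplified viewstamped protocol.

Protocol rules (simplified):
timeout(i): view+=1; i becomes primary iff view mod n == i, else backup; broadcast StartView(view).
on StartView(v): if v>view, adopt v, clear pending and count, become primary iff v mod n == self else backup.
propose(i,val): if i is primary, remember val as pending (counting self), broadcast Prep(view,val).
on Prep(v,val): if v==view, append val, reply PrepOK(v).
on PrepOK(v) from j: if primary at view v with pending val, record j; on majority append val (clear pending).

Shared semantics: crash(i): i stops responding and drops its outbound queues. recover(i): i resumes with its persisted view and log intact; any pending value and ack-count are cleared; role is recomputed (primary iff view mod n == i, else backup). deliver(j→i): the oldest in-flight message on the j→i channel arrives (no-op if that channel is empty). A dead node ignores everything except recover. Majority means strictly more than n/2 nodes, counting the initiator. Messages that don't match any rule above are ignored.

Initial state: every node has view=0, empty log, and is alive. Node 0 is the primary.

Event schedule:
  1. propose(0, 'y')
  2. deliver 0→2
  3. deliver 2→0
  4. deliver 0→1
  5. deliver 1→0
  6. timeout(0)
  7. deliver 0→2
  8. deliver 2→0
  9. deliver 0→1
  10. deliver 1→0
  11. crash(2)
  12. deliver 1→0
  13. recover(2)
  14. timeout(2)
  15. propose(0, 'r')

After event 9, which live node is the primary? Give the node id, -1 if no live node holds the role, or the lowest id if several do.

1

e1 propose(0,'y'): ·
e2 deliver 0→2: 2[back,v=0,y]
e3 deliver 2→0: 0[prim,v=0,y]
e4 deliver 0→1: 1[back,v=0,y]
e5 deliver 1→0: ·
e6 timeout(0): 0[back,v=1,y]
e7 deliver 0→2: 2[back,v=1,y]
e8 deliver 2→0: ·
e9 deliver 0→1: 1[prim,v=1,y]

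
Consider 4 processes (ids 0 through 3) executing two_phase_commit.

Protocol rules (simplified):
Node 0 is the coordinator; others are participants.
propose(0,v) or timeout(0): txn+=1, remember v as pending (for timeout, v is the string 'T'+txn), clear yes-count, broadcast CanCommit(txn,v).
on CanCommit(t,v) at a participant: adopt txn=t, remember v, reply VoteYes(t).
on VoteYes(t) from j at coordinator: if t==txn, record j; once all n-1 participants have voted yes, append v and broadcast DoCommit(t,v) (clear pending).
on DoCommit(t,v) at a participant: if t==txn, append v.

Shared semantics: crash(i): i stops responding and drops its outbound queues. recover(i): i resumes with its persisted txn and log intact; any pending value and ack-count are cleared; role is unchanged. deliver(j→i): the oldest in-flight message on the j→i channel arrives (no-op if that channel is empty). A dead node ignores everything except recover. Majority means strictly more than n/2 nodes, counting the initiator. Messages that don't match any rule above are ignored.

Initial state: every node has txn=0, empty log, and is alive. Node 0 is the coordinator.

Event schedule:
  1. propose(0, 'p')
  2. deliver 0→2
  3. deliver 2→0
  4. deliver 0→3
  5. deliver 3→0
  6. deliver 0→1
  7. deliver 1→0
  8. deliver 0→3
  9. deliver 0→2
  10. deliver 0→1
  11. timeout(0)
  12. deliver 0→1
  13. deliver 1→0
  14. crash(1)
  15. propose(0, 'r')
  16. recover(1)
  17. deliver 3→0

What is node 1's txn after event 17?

2

[1] propose(0,'p') → N0(coor t1 [-])
[2] deliver 0→2 → N2(part t1 [-])
[3] deliver 2→0 → ∅
[4] deliver 0→3 → N3(part t1 [-])
[5] deliver 3→0 → ∅
[6] deliver 0→1 → N1(part t1 [-])
[7] deliver 1→0 → N0(coor t1 [p])
[8] deliver 0→3 → N3(part t1 [p])
[9] deliver 0→2 → N2(part t1 [p])
[10] deliver 0→1 → N1(part t1 [p])
[11] timeout(0) → N0(coor t2 [p])
[12] deliver 0→1 → N1(part t2 [p])
[13] deliver 1→0 → ∅
[14] crash(1) → N1(✗part t2 [p])
[15] propose(0,'r') → N0(coor t3 [p])
[16] recover(1) → N1(part t2 [p])
[17] deliver 3→0 → ∅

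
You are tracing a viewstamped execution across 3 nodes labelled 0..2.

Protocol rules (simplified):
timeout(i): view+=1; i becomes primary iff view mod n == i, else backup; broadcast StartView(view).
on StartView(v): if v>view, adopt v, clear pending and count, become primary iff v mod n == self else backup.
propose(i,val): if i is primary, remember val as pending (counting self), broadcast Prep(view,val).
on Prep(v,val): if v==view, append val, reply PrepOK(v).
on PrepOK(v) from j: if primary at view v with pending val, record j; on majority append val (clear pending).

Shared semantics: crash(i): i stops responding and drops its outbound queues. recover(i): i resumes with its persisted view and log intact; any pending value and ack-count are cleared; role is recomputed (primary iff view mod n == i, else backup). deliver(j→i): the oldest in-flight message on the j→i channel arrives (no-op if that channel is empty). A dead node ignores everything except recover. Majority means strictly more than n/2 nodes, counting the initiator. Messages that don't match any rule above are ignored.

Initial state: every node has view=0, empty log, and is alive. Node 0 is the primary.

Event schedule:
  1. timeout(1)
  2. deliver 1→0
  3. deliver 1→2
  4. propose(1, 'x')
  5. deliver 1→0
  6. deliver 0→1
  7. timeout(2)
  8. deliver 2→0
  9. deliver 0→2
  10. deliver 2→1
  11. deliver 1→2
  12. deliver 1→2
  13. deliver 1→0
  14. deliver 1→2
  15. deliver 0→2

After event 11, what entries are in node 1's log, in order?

x

[1] timeout(1) → N1(prim v1 [-])
[2] deliver 1→0 → N0(back v1 [-])
[3] deliver 1→2 → N2(back v1 [-])
[4] propose(1,'x') → ∅
[5] deliver 1→0 → N0(back v1 [x])
[6] deliver 0→1 → N1(prim v1 [x])
[7] timeout(2) → N2(prim v2 [-])
[8] deliver 2→0 → N0(back v2 [x])
[9] deliver 0→2 → ∅
[10] deliver 2→1 → N1(back v2 [x])
[11] deliver 1→2 → ∅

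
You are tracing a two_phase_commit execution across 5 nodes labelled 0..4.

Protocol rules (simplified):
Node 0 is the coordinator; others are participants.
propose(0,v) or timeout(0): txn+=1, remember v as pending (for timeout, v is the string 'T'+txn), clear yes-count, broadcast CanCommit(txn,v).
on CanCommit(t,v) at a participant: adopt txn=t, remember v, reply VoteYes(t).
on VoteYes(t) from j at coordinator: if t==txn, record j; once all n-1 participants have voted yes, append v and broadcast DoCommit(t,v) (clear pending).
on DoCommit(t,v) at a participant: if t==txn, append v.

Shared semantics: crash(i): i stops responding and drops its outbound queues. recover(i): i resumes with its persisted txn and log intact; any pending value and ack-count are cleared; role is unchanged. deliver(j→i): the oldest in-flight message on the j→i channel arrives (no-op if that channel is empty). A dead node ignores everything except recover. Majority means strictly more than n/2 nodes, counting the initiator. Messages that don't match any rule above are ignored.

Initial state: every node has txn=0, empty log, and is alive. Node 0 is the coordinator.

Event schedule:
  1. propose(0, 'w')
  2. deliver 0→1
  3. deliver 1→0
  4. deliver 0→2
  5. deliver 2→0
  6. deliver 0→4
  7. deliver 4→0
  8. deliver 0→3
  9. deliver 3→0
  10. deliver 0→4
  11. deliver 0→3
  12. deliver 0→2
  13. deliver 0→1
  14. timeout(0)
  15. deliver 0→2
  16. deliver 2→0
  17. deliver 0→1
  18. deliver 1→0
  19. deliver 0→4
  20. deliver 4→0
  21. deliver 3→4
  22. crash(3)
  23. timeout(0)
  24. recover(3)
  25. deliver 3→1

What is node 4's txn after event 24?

2

e1 propose(0,'w'): 0[coor,t=1,-]
e2 deliver 0→1: 1[part,t=1,-]
e3 deliver 1→0: ·
e4 deliver 0→2: 2[part,t=1,-]
e5 deliver 2→0: ·
e6 deliver 0→4: 4[part,t=1,-]
e7 deliver 4→0: ·
e8 deliver 0→3: 3[part,t=1,-]
e9 deliver 3→0: 0[coor,t=1,w]
e10 deliver 0→4: 4[part,t=1,w]
e11 deliver 0→3: 3[part,t=1,w]
e12 deliver 0→2: 2[part,t=1,w]
e13 deliver 0→1: 1[part,t=1,w]
e14 timeout(0): 0[coor,t=2,w]
e15 deliver 0→2: 2[part,t=2,w]
e16 deliver 2→0: ·
e17 deliver 0→1: 1[part,t=2,w]
e18 deliver 1→0: ·
e19 deliver 0→4: 4[part,t=2,w]
e20 deliver 4→0: ·
e21 deliver 3→4: ·
e22 crash(3): 3[✗part,t=1,w]
e23 timeout(0): 0[coor,t=3,w]
e24 recover(3): 3[part,t=1,w]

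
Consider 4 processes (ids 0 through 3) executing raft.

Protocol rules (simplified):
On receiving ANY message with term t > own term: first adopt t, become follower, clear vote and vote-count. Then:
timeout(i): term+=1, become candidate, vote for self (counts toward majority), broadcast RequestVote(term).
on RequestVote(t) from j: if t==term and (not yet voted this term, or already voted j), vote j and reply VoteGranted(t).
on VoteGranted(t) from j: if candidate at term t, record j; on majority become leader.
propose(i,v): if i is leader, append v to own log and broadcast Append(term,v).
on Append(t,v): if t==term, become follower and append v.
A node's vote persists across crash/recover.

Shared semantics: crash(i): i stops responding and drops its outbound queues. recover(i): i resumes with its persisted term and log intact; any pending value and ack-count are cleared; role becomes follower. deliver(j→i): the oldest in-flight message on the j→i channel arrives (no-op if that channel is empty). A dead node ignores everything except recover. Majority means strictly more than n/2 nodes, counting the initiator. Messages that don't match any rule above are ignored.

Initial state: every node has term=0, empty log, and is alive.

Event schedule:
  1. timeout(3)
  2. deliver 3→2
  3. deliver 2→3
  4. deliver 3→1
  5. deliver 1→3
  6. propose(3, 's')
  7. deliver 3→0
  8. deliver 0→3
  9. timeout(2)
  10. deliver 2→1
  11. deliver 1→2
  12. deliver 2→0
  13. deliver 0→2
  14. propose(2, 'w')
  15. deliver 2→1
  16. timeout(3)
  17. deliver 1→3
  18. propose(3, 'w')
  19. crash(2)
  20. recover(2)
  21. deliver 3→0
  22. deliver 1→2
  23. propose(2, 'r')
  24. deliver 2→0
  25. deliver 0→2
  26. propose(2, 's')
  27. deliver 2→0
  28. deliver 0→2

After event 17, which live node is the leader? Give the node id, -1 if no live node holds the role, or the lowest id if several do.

step 1 timeout(3): 3={cand,t=1,log=-}
step 2 deliver 3→2: 2={foll,t=1,log=-}
step 3 deliver 2→3: —
step 4 deliver 3→1: 1={foll,t=1,log=-}
step 5 deliver 1→3: 3={lead,t=1,log=-}
step 6 propose(3,'s'): 3={lead,t=1,log=s}
step 7 deliver 3→0: 0={foll,t=1,log=-}
step 8 deliver 0→3: —
step 9 timeout(2): 2={cand,t=2,log=-}
step 10 deliver 2→1: 1={foll,t=2,log=-}
step 11 deliver 1→2: —
step 12 deliver 2→0: 0={foll,t=2,log=-}
step 13 deliver 0→2: 2={lead,t=2,log=-}
step 14 propose(2,'w'): 2={lead,t=2,log=w}
step 15 deliver 2→1: 1={foll,t=2,log=w}
step 16 timeout(3): 3={cand,t=2,log=s}
step 17 deliver 1→3: —

2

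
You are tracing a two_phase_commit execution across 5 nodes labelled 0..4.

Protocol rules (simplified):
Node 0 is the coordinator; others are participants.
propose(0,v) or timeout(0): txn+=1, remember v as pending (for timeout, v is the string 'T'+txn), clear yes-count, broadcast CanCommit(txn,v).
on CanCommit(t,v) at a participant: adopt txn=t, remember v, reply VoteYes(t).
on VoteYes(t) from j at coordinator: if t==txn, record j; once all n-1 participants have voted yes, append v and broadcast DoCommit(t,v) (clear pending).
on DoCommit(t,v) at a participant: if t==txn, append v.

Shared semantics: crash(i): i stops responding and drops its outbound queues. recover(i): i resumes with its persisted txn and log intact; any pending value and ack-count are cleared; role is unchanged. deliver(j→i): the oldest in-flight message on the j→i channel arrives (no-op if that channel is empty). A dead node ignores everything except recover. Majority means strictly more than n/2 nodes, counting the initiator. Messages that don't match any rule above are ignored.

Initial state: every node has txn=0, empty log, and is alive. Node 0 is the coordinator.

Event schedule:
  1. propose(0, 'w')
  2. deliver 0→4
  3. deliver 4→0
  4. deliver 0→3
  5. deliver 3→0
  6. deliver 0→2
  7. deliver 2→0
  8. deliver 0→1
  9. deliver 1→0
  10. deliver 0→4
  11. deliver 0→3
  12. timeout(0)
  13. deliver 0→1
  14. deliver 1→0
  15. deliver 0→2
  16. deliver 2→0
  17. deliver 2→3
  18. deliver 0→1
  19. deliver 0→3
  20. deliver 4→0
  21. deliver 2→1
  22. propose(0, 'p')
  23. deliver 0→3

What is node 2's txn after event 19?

[1] propose(0,'w') → N0(coor t1 [-])
[2] deliver 0→4 → N4(part t1 [-])
[3] deliver 4→0 → ∅
[4] deliver 0→3 → N3(part t1 [-])
[5] deliver 3→0 → ∅
[6] deliver 0→2 → N2(part t1 [-])
[7] deliver 2→0 → ∅
[8] deliver 0→1 → N1(part t1 [-])
[9] deliver 1→0 → N0(coor t1 [w])
[10] deliver 0→4 → N4(part t1 [w])
[11] deliver 0→3 → N3(part t1 [w])
[12] timeout(0) → N0(coor t2 [w])
[13] deliver 0→1 → N1(part t1 [w])
[14] deliver 1→0 → ∅
[15] deliver 0→2 → N2(part t1 [w])
[16] deliver 2→0 → ∅
[17] deliver 2→3 → ∅
[18] deliver 0→1 → N1(part t2 [w])
[19] deliver 0→3 → N3(part t2 [w])

1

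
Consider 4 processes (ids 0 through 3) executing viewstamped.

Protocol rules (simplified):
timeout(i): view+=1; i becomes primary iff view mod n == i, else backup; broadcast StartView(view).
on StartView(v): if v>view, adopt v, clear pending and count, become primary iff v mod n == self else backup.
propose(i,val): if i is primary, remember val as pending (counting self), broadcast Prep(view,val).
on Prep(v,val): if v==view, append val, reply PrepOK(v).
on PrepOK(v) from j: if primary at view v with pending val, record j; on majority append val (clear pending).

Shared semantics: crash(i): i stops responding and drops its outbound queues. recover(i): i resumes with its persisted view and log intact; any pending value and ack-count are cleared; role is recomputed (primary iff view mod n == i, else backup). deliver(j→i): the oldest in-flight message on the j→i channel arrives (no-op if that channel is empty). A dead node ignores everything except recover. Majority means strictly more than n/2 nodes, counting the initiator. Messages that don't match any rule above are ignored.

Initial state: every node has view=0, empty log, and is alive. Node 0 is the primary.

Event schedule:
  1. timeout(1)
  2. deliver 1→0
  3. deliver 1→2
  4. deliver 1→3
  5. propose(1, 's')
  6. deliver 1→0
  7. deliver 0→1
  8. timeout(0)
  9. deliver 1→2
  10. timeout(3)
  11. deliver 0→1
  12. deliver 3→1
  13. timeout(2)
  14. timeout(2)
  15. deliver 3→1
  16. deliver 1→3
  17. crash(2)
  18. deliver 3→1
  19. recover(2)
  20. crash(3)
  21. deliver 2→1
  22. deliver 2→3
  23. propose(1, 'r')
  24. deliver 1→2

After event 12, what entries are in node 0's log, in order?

e1 timeout(1): 1[prim,v=1,-]
e2 deliver 1→0: 0[back,v=1,-]
e3 deliver 1→2: 2[back,v=1,-]
e4 deliver 1→3: 3[back,v=1,-]
e5 propose(1,'s'): ·
e6 deliver 1→0: 0[back,v=1,s]
e7 deliver 0→1: ·
e8 timeout(0): 0[back,v=2,s]
e9 deliver 1→2: 2[back,v=1,s]
e10 timeout(3): 3[back,v=2,-]
e11 deliver 0→1: 1[back,v=2,-]
e12 deliver 3→1: ·

s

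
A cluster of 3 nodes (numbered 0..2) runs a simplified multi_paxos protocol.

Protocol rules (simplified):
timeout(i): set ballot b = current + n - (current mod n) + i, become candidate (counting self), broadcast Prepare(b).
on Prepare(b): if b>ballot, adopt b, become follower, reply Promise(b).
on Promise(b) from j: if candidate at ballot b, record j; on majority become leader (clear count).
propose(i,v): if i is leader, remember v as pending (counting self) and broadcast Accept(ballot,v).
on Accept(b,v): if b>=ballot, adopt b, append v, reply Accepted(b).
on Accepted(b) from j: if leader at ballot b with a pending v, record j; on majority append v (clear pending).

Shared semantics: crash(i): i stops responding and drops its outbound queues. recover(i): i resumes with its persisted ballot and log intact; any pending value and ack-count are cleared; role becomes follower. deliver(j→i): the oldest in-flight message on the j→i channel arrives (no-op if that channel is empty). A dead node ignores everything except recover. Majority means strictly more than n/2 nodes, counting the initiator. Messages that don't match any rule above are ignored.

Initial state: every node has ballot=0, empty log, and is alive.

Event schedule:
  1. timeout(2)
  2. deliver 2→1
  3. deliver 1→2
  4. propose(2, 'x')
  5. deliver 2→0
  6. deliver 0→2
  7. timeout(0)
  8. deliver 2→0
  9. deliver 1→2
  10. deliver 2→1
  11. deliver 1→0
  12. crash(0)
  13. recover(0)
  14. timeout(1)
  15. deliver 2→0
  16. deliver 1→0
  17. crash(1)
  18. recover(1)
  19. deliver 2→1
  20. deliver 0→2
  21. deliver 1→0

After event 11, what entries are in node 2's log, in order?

e1 timeout(2): 2[cand,b=5,-]
e2 deliver 2→1: 1[foll,b=5,-]
e3 deliver 1→2: 2[lead,b=5,-]
e4 propose(2,'x'): ·
e5 deliver 2→0: 0[foll,b=5,-]
e6 deliver 0→2: ·
e7 timeout(0): 0[cand,b=6,-]
e8 deliver 2→0: ·
e9 deliver 1→2: ·
e10 deliver 2→1: 1[foll,b=5,x]
e11 deliver 1→0: ·

empty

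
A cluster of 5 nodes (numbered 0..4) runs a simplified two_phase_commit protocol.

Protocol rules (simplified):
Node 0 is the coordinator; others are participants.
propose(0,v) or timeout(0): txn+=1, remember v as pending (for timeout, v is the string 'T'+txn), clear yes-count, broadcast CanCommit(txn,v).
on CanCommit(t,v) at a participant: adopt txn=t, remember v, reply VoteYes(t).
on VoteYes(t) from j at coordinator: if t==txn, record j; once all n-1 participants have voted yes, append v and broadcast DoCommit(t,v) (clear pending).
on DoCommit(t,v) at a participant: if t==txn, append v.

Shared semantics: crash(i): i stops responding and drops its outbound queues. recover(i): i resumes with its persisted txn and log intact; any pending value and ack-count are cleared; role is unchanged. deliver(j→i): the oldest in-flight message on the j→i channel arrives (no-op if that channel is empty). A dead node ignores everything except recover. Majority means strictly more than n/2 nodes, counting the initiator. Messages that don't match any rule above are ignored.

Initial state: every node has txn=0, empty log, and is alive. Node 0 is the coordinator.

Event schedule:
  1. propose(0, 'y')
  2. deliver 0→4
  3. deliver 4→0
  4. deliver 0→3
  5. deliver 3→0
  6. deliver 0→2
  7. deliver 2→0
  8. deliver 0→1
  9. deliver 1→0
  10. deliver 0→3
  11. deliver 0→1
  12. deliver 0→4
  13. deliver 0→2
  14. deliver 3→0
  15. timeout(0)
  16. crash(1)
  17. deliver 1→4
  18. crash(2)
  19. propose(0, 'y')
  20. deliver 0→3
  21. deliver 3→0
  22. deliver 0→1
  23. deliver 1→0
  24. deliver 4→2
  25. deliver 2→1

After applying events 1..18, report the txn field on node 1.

step 1 propose(0,'y'): 0={coor,t=1,log=-}
step 2 deliver 0→4: 4={part,t=1,log=-}
step 3 deliver 4→0: —
step 4 deliver 0→3: 3={part,t=1,log=-}
step 5 deliver 3→0: —
step 6 deliver 0→2: 2={part,t=1,log=-}
step 7 deliver 2→0: —
step 8 deliver 0→1: 1={part,t=1,log=-}
step 9 deliver 1→0: 0={coor,t=1,log=y}
step 10 deliver 0→3: 3={part,t=1,log=y}
step 11 deliver 0→1: 1={part,t=1,log=y}
step 12 deliver 0→4: 4={part,t=1,log=y}
step 13 deliver 0→2: 2={part,t=1,log=y}
step 14 deliver 3→0: —
step 15 timeout(0): 0={coor,t=2,log=y}
step 16 crash(1): 1={✗part,t=1,log=y}
step 17 deliver 1→4: —
step 18 crash(2): 2={✗part,t=1,log=y}

1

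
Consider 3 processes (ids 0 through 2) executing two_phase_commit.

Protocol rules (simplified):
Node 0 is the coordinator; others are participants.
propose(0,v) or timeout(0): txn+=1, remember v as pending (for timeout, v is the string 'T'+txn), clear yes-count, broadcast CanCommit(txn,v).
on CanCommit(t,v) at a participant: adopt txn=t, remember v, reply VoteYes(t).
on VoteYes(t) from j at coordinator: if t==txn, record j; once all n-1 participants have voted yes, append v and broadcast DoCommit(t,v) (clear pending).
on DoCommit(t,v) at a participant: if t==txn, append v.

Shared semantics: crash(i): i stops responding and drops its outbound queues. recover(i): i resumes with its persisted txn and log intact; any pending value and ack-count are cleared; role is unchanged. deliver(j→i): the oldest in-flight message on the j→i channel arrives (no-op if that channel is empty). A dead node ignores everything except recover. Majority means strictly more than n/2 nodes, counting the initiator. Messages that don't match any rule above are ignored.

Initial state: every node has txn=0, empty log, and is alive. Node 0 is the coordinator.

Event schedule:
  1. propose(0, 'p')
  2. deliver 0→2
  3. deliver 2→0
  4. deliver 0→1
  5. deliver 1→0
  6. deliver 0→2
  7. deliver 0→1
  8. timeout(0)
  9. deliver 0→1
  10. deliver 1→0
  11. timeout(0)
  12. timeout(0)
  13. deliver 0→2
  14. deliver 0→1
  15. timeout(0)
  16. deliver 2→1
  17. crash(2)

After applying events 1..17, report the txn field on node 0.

5

[1] propose(0,'p') → N0(coor t1 [-])
[2] deliver 0→2 → N2(part t1 [-])
[3] deliver 2→0 → ∅
[4] deliver 0→1 → N1(part t1 [-])
[5] deliver 1→0 → N0(coor t1 [p])
[6] deliver 0→2 → N2(part t1 [p])
[7] deliver 0→1 → N1(part t1 [p])
[8] timeout(0) → N0(coor t2 [p])
[9] deliver 0→1 → N1(part t2 [p])
[10] deliver 1→0 → ∅
[11] timeout(0) → N0(coor t3 [p])
[12] timeout(0) → N0(coor t4 [p])
[13] deliver 0→2 → N2(part t2 [p])
[14] deliver 0→1 → N1(part t3 [p])
[15] timeout(0) → N0(coor t5 [p])
[16] deliver 2→1 → ∅
[17] crash(2) → N2(✗part t2 [p])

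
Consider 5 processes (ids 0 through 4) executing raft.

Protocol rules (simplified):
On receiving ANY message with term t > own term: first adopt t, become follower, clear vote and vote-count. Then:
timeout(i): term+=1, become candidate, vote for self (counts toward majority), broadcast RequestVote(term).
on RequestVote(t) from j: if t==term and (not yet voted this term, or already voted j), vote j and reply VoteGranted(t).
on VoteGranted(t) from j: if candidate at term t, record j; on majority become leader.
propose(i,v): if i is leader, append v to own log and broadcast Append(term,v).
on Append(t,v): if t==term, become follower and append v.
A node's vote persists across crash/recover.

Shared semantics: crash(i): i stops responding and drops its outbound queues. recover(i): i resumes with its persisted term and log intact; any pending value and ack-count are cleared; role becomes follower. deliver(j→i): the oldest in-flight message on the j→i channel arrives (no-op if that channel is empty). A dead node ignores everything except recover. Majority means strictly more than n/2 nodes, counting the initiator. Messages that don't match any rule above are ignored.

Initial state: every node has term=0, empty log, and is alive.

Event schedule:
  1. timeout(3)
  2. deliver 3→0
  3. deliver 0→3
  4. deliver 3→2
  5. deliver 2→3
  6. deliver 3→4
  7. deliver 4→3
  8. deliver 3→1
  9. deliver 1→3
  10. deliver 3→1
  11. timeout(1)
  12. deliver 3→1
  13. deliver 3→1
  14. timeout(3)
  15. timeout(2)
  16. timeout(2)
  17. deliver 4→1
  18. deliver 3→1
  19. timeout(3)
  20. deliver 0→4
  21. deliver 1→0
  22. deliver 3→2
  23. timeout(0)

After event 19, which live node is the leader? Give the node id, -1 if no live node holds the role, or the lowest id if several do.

-1

[1] timeout(3) → N3(cand t1 [-])
[2] deliver 3→0 → N0(foll t1 [-])
[3] deliver 0→3 → ∅
[4] deliver 3→2 → N2(foll t1 [-])
[5] deliver 2→3 → N3(lead t1 [-])
[6] deliver 3→4 → N4(foll t1 [-])
[7] deliver 4→3 → ∅
[8] deliver 3→1 → N1(foll t1 [-])
[9] deliver 1→3 → ∅
[10] deliver 3→1 → ∅
[11] timeout(1) → N1(cand t2 [-])
[12] deliver 3→1 → ∅
[13] deliver 3→1 → ∅
[14] timeout(3) → N3(cand t2 [-])
[15] timeout(2) → N2(cand t2 [-])
[16] timeout(2) → N2(cand t3 [-])
[17] deliver 4→1 → ∅
[18] deliver 3→1 → ∅
[19] timeout(3) → N3(cand t3 [-])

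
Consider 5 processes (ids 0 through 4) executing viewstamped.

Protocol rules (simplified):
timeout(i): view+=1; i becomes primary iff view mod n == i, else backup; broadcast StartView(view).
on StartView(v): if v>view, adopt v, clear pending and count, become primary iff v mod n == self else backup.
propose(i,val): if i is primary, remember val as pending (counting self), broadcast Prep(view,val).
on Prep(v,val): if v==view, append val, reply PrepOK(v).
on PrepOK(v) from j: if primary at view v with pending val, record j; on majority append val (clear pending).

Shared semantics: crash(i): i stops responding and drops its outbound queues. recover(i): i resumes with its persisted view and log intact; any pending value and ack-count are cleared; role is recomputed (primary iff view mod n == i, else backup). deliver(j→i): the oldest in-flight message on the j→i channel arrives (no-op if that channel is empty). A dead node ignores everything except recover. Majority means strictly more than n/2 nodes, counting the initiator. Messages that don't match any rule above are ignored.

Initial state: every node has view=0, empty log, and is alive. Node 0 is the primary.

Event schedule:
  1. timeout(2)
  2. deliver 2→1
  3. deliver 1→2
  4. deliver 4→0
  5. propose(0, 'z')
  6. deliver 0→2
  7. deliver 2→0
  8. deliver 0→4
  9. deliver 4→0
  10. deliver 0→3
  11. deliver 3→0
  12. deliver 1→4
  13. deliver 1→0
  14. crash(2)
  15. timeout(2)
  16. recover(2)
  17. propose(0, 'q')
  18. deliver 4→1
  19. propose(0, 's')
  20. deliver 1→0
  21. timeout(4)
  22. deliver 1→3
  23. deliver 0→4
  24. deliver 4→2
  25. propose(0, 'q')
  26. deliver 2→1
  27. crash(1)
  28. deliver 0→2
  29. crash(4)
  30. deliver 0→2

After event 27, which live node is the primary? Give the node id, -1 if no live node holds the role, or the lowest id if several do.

-1

step 1 timeout(2): 2={back,v=1,log=-}
step 2 deliver 2→1: 1={prim,v=1,log=-}
step 3 deliver 1→2: —
step 4 deliver 4→0: —
step 5 propose(0,'z'): —
step 6 deliver 0→2: —
step 7 deliver 2→0: 0={back,v=1,log=-}
step 8 deliver 0→4: 4={back,v=0,log=z}
step 9 deliver 4→0: —
step 10 deliver 0→3: 3={back,v=0,log=z}
step 11 deliver 3→0: —
step 12 deliver 1→4: —
step 13 deliver 1→0: —
step 14 crash(2): 2={✗back,v=1,log=-}
step 15 timeout(2): —
step 16 recover(2): 2={back,v=1,log=-}
step 17 propose(0,'q'): —
step 18 deliver 4→1: —
step 19 propose(0,'s'): —
step 20 deliver 1→0: —
step 21 timeout(4): 4={back,v=1,log=z}
step 22 deliver 1→3: —
step 23 deliver 0→4: —
step 24 deliver 4→2: —
step 25 propose(0,'q'): —
step 26 deliver 2→1: —
step 27 crash(1): 1={✗prim,v=1,log=-}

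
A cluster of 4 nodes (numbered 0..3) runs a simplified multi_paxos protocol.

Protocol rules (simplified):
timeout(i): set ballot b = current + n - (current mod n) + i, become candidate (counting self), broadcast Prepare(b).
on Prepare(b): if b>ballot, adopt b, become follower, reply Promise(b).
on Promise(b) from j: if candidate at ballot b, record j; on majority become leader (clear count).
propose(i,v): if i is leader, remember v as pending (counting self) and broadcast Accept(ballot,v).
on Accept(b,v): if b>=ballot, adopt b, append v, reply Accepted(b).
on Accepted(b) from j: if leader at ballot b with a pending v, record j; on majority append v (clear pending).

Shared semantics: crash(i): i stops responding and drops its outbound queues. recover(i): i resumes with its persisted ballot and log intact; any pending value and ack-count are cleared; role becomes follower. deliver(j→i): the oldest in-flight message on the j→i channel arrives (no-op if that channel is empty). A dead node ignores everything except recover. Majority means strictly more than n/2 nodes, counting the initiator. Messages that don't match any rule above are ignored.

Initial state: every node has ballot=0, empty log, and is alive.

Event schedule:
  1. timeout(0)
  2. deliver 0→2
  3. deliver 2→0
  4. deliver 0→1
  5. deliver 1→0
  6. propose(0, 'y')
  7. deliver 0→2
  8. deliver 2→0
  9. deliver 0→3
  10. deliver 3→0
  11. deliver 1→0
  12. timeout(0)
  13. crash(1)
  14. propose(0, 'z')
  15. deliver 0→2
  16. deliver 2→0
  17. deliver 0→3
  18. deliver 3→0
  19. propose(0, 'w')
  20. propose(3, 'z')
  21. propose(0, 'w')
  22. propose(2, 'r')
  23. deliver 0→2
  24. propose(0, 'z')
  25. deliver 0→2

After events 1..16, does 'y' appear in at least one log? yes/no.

e1 timeout(0): 0[cand,b=4,-]
e2 deliver 0→2: 2[foll,b=4,-]
e3 deliver 2→0: ·
e4 deliver 0→1: 1[foll,b=4,-]
e5 deliver 1→0: 0[lead,b=4,-]
e6 propose(0,'y'): ·
e7 deliver 0→2: 2[foll,b=4,y]
e8 deliver 2→0: ·
e9 deliver 0→3: 3[foll,b=4,-]
e10 deliver 3→0: ·
e11 deliver 1→0: ·
e12 timeout(0): 0[cand,b=8,-]
e13 crash(1): 1[✗foll,b=4,-]
e14 propose(0,'z'): ·
e15 deliver 0→2: 2[foll,b=8,y]
e16 deliver 2→0: ·

yes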